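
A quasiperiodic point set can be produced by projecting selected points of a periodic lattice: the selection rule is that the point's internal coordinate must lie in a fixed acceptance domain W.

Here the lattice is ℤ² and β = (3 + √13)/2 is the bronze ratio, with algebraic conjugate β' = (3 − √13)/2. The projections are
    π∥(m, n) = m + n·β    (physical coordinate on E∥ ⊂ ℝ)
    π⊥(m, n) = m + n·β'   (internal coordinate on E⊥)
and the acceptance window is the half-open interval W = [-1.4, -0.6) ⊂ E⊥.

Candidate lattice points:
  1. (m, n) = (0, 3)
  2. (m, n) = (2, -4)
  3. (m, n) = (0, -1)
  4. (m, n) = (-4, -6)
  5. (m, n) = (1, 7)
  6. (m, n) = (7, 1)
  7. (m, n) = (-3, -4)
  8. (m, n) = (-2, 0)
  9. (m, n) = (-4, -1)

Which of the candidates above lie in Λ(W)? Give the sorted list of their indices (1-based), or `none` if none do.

Compute β' = (3−√13)/2 = -0.30278, so π⊥(m,n) = m -0.30278·n.
#1 (0,3): internal coord 0 + (3)·β' = -0.90833; -0.90833 ∈ [-1.4, -0.6) → IN Λ
#2 (2,-4): internal coord 2 + (-4)·β' = +3.21110; +3.21110 ∉ [-1.4, -0.6) → out
#3 (0,-1): internal coord 0 + (-1)·β' = +0.30278; +0.30278 ∉ [-1.4, -0.6) → out
#4 (-4,-6): internal coord -4 + (-6)·β' = -2.18335; -2.18335 ∉ [-1.4, -0.6) → out
#5 (1,7): internal coord 1 + (7)·β' = -1.11943; -1.11943 ∈ [-1.4, -0.6) → IN Λ
#6 (7,1): internal coord 7 + (1)·β' = +6.69722; +6.69722 ∉ [-1.4, -0.6) → out
#7 (-3,-4): internal coord -3 + (-4)·β' = -1.78890; -1.78890 ∉ [-1.4, -0.6) → out
#8 (-2,0): internal coord -2 + (0)·β' = -2.00000; -2.00000 ∉ [-1.4, -0.6) → out
#9 (-4,-1): internal coord -4 + (-1)·β' = -3.69722; -3.69722 ∉ [-1.4, -0.6) → out

1, 5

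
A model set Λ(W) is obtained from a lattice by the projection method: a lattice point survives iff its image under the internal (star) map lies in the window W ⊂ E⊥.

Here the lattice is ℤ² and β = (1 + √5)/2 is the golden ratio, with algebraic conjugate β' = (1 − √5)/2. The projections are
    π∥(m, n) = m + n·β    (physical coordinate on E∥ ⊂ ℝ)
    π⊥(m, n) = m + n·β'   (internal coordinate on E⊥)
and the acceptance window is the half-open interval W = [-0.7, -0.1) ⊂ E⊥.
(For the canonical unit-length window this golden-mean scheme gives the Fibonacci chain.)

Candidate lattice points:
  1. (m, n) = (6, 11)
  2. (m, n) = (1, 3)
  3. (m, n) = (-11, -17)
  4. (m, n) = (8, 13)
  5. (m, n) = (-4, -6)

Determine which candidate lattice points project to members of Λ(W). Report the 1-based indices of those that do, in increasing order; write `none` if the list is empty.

β' = (1−√5)/2 ≈ -0.6180.
[1] lift (6,11): star map gives -0.7984; window check -0.7 ≤ -0.7984 < -0.1 is false → out
[2] lift (1,3): star map gives -0.8541; window check -0.7 ≤ -0.8541 < -0.1 is false → out
[3] lift (-11,-17): star map gives -0.4934; window check -0.7 ≤ -0.4934 < -0.1 is true → IN Λ
[4] lift (8,13): star map gives -0.0344; window check -0.7 ≤ -0.0344 < -0.1 is false → out
[5] lift (-4,-6): star map gives -0.2918; window check -0.7 ≤ -0.2918 < -0.1 is true → IN Λ

3, 5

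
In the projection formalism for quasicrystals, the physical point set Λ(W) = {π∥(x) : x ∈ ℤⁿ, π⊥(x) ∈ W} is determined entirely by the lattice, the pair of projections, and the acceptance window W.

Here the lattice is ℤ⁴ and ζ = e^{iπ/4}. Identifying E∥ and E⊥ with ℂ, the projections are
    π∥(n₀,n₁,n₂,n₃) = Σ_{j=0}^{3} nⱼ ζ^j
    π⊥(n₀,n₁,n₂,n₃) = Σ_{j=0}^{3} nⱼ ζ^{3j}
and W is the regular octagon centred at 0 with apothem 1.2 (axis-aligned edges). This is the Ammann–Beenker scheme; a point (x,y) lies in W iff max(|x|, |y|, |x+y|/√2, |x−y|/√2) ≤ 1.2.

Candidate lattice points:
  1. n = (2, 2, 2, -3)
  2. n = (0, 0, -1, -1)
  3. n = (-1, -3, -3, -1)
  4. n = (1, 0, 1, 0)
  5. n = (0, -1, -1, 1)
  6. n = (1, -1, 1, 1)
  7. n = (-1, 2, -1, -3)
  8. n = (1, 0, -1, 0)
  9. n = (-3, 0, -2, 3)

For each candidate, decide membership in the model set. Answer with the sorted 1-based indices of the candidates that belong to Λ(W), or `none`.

With ζ = e^{iπ/4} the internal vectors are ζ^0,ζ^3,ζ^6,ζ^9.
#1 (2, 2, 2, -3): internal (-1.5355, -2.7071); octagon support 3.0000 vs apothem 1.2 → ∉ W
#2 (0, 0, -1, -1): internal (-0.7071, 0.2929); octagon support 0.7071 vs apothem 1.2 → ∈ W
#3 (-1, -3, -3, -1): internal (0.4142, 0.1716); octagon support 0.4142 vs apothem 1.2 → ∈ W
#4 (1, 0, 1, 0): internal (1.0000, -1.0000); octagon support 1.4142 vs apothem 1.2 → ∉ W
#5 (0, -1, -1, 1): internal (1.4142, 1.0000); octagon support 1.7071 vs apothem 1.2 → ∉ W
#6 (1, -1, 1, 1): internal (2.4142, -1.0000); octagon support 2.4142 vs apothem 1.2 → ∉ W
#7 (-1, 2, -1, -3): internal (-4.5355, 0.2929); octagon support 4.5355 vs apothem 1.2 → ∉ W
#8 (1, 0, -1, 0): internal (1.0000, 1.0000); octagon support 1.4142 vs apothem 1.2 → ∉ W
#9 (-3, 0, -2, 3): internal (-0.8787, 4.1213); octagon support 4.1213 vs apothem 1.2 → ∉ W

2, 3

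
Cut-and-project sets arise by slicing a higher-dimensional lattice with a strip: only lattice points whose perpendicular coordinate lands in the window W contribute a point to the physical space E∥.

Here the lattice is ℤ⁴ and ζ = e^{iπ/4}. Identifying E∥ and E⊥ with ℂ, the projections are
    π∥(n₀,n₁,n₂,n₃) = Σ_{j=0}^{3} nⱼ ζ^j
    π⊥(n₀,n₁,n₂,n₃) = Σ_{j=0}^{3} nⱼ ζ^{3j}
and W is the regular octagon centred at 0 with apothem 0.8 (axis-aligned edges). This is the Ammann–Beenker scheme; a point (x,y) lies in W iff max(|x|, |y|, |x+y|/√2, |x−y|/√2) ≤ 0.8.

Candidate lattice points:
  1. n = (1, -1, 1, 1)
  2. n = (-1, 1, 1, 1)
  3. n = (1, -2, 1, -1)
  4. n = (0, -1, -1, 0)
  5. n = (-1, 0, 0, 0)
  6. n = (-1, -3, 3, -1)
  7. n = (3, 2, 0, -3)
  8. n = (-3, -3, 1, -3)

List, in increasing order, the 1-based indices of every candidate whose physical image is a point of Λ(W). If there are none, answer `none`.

4

Internal map: ζ^{3j} for j=0..3 gives (1,0), (−√2/2,√2/2), (0,−1), (√2/2,√2/2).
#1 (1, -1, 1, 1): internal (2.41421, -1.00000); octagon support 2.41421 vs apothem 0.8 → ∉ W
#2 (-1, 1, 1, 1): internal (-1.00000, 0.41421); octagon support 1.00000 vs apothem 0.8 → ∉ W
#3 (1, -2, 1, -1): internal (1.70711, -3.12132); octagon support 3.41421 vs apothem 0.8 → ∉ W
#4 (0, -1, -1, 0): internal (0.70711, 0.29289); octagon support 0.70711 vs apothem 0.8 → ∈ W
#5 (-1, 0, 0, 0): internal (-1.00000, 0.00000); octagon support 1.00000 vs apothem 0.8 → ∉ W
#6 (-1, -3, 3, -1): internal (0.41421, -5.82843); octagon support 5.82843 vs apothem 0.8 → ∉ W
#7 (3, 2, 0, -3): internal (-0.53553, -0.70711); octagon support 0.87868 vs apothem 0.8 → ∉ W
#8 (-3, -3, 1, -3): internal (-3.00000, -5.24264); octagon support 5.82843 vs apothem 0.8 → ∉ W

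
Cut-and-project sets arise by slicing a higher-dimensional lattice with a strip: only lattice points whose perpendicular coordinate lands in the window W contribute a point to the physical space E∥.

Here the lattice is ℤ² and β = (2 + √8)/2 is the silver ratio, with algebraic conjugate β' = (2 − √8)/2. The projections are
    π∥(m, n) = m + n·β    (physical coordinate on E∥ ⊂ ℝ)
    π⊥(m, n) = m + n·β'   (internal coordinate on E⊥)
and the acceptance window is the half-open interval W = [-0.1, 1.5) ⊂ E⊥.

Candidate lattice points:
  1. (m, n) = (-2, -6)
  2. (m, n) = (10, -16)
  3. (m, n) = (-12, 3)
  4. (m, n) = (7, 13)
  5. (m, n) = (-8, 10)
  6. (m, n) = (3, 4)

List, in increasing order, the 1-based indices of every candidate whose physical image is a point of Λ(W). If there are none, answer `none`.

Compute β' = (2−√8)/2 = -0.414214, so π⊥(m,n) = m -0.414214·n.
[1] lift (-2,-6): star map gives 0.485281; window check -0.1 ≤ 0.485281 < 1.5 is true → IN Λ
[2] lift (10,-16): star map gives 16.627417; window check -0.1 ≤ 16.627417 < 1.5 is false → out
[3] lift (-12,3): star map gives -13.242641; window check -0.1 ≤ -13.242641 < 1.5 is false → out
[4] lift (7,13): star map gives 1.615224; window check -0.1 ≤ 1.615224 < 1.5 is false → out
[5] lift (-8,10): star map gives -12.142136; window check -0.1 ≤ -12.142136 < 1.5 is false → out
[6] lift (3,4): star map gives 1.343146; window check -0.1 ≤ 1.343146 < 1.5 is true → IN Λ

1, 6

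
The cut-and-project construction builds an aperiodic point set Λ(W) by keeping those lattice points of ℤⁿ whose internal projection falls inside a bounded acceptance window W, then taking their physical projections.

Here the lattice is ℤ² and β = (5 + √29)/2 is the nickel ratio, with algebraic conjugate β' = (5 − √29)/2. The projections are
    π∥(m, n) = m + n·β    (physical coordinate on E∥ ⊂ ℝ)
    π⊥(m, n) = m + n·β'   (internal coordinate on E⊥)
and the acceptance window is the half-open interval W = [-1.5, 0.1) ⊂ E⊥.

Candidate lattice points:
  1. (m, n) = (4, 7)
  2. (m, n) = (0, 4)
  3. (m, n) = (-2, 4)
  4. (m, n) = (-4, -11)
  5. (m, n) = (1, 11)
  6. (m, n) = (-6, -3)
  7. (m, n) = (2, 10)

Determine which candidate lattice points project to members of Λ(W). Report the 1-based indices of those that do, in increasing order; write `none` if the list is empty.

β' = (5−√29)/2 ≈ -0.19258.
[1] lift (4,7): star map gives 2.65192; window check -1.5 ≤ 2.65192 < 0.1 is false → out
[2] lift (0,4): star map gives -0.77033; window check -1.5 ≤ -0.77033 < 0.1 is true → IN Λ
[3] lift (-2,4): star map gives -2.77033; window check -1.5 ≤ -2.77033 < 0.1 is false → out
[4] lift (-4,-11): star map gives -1.88159; window check -1.5 ≤ -1.88159 < 0.1 is false → out
[5] lift (1,11): star map gives -1.11841; window check -1.5 ≤ -1.11841 < 0.1 is true → IN Λ
[6] lift (-6,-3): star map gives -5.42225; window check -1.5 ≤ -5.42225 < 0.1 is false → out
[7] lift (2,10): star map gives 0.07418; window check -1.5 ≤ 0.07418 < 0.1 is true → IN Λ

2, 5, 7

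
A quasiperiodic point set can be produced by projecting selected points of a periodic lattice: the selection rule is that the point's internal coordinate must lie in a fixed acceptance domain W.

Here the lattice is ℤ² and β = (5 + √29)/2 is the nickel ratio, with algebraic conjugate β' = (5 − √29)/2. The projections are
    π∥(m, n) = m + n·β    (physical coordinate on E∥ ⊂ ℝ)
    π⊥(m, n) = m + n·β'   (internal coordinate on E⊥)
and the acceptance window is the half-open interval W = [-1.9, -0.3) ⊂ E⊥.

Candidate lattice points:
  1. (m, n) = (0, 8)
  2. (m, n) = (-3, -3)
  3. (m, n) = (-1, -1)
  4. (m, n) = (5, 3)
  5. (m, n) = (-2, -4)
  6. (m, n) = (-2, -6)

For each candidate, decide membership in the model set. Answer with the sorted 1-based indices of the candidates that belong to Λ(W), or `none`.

1, 3, 5, 6

Compute β' = (5−√29)/2 = -0.19258, so π⊥(m,n) = m -0.19258·n.
#1 (0,8): internal coord 0 + (8)·β' = -1.54066; -1.54066 ∈ [-1.9, -0.3) → IN Λ
#2 (-3,-3): internal coord -3 + (-3)·β' = -2.42225; -2.42225 ∉ [-1.9, -0.3) → out
#3 (-1,-1): internal coord -1 + (-1)·β' = -0.80742; -0.80742 ∈ [-1.9, -0.3) → IN Λ
#4 (5,3): internal coord 5 + (3)·β' = +4.42225; +4.42225 ∉ [-1.9, -0.3) → out
#5 (-2,-4): internal coord -2 + (-4)·β' = -1.22967; -1.22967 ∈ [-1.9, -0.3) → IN Λ
#6 (-2,-6): internal coord -2 + (-6)·β' = -0.84451; -0.84451 ∈ [-1.9, -0.3) → IN Λ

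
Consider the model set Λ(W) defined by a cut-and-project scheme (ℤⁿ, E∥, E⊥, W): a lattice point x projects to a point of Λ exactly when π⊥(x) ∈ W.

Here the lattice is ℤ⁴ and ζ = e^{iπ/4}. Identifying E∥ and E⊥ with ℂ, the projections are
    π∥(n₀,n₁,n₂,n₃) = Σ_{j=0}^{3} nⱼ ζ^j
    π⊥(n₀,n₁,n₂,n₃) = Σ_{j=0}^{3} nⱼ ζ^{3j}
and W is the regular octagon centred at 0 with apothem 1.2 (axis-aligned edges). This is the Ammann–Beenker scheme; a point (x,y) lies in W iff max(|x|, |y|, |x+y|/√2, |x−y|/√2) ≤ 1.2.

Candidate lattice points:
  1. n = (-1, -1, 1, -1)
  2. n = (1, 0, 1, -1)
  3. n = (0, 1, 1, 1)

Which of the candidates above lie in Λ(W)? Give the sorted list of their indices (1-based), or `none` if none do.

With ζ = e^{iπ/4} the internal vectors are ζ^0,ζ^3,ζ^6,ζ^9.
#1 (-1, -1, 1, -1): internal (-1.0000, -2.4142); octagon support 2.4142 vs apothem 1.2 → ∉ W
#2 (1, 0, 1, -1): internal (0.2929, -1.7071); octagon support 1.7071 vs apothem 1.2 → ∉ W
#3 (0, 1, 1, 1): internal (0.0000, 0.4142); octagon support 0.4142 vs apothem 1.2 → ∈ W

3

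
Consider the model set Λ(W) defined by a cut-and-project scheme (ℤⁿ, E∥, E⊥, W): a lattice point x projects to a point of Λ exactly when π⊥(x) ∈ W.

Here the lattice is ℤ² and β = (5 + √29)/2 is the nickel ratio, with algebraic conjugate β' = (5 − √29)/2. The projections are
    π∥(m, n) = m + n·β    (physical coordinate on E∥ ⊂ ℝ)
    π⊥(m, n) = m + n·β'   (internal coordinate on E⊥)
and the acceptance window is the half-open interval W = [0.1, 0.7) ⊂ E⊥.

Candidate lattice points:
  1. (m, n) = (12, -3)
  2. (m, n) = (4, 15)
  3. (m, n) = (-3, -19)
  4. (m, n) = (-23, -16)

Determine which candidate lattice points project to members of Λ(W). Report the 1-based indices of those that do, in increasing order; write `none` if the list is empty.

3

Numerically β ≈ 5.19258 and β' = −1/β ≈ -0.19258.
[1] lift (12,-3): star map gives 12.57775; window check 0.1 ≤ 12.57775 < 0.7 is false → out
[2] lift (4,15): star map gives 1.11126; window check 0.1 ≤ 1.11126 < 0.7 is false → out
[3] lift (-3,-19): star map gives 0.65907; window check 0.1 ≤ 0.65907 < 0.7 is true → IN Λ
[4] lift (-23,-16): star map gives -19.91868; window check 0.1 ≤ -19.91868 < 0.7 is false → out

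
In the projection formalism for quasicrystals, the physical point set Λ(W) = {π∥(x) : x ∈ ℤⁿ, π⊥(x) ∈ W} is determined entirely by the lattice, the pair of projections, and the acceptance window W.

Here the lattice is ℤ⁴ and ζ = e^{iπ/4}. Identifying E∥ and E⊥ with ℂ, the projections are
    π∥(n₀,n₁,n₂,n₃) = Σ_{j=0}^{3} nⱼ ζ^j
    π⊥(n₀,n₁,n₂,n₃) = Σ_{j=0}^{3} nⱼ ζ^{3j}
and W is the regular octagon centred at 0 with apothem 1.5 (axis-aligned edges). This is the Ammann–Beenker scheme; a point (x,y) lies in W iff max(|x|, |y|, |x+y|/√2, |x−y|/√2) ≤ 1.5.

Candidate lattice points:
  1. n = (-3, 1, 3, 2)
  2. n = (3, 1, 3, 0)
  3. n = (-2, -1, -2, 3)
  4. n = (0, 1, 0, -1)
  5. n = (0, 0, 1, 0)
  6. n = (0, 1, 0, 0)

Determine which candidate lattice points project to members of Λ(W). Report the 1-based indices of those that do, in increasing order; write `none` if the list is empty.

Internal map: ζ^{3j} for j=0..3 gives (1,0), (−√2/2,√2/2), (0,−1), (√2/2,√2/2).
candidate 1: n = (-3, 1, 3, 2) → π⊥ ≈ (-2.29289, -0.87868); max(|x|,|y|,|x±y|/√2) = 2.29289 > 1.5 ⇒ ∉ W
candidate 2: n = (3, 1, 3, 0) → π⊥ ≈ (+2.29289, -2.29289); max(|x|,|y|,|x±y|/√2) = 3.24264 > 1.5 ⇒ ∉ W
candidate 3: n = (-2, -1, -2, 3) → π⊥ ≈ (+0.82843, +3.41421); max(|x|,|y|,|x±y|/√2) = 3.41421 > 1.5 ⇒ ∉ W
candidate 4: n = (0, 1, 0, -1) → π⊥ ≈ (-1.41421, +0.00000); max(|x|,|y|,|x±y|/√2) = 1.41421 ≤ 1.5 ⇒ ∈ W
candidate 5: n = (0, 0, 1, 0) → π⊥ ≈ (+0.00000, -1.00000); max(|x|,|y|,|x±y|/√2) = 1.00000 ≤ 1.5 ⇒ ∈ W
candidate 6: n = (0, 1, 0, 0) → π⊥ ≈ (-0.70711, +0.70711); max(|x|,|y|,|x±y|/√2) = 1.00000 ≤ 1.5 ⇒ ∈ W

4, 5, 6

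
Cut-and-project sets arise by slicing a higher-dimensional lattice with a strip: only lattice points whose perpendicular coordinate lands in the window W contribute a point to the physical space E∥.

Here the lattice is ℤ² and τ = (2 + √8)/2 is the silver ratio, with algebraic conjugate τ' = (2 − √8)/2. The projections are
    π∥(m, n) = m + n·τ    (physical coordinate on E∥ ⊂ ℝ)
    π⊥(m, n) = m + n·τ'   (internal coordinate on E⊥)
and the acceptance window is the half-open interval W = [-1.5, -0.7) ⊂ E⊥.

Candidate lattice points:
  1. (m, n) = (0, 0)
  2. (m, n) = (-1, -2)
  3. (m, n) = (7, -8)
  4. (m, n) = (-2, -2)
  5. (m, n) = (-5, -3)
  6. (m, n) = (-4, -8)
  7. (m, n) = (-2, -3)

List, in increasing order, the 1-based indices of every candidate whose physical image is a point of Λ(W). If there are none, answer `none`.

4, 7

τ' = (2−√8)/2 ≈ -0.414214.
#1 (0,0): internal coord 0 + (0)·τ' = +0.000000; +0.000000 ∉ [-1.5, -0.7) → out
#2 (-1,-2): internal coord -1 + (-2)·τ' = -0.171573; -0.171573 ∉ [-1.5, -0.7) → out
#3 (7,-8): internal coord 7 + (-8)·τ' = +10.313708; +10.313708 ∉ [-1.5, -0.7) → out
#4 (-2,-2): internal coord -2 + (-2)·τ' = -1.171573; -1.171573 ∈ [-1.5, -0.7) → IN Λ
#5 (-5,-3): internal coord -5 + (-3)·τ' = -3.757359; -3.757359 ∉ [-1.5, -0.7) → out
#6 (-4,-8): internal coord -4 + (-8)·τ' = -0.686292; -0.686292 ∉ [-1.5, -0.7) → out
#7 (-2,-3): internal coord -2 + (-3)·τ' = -0.757359; -0.757359 ∈ [-1.5, -0.7) → IN Λ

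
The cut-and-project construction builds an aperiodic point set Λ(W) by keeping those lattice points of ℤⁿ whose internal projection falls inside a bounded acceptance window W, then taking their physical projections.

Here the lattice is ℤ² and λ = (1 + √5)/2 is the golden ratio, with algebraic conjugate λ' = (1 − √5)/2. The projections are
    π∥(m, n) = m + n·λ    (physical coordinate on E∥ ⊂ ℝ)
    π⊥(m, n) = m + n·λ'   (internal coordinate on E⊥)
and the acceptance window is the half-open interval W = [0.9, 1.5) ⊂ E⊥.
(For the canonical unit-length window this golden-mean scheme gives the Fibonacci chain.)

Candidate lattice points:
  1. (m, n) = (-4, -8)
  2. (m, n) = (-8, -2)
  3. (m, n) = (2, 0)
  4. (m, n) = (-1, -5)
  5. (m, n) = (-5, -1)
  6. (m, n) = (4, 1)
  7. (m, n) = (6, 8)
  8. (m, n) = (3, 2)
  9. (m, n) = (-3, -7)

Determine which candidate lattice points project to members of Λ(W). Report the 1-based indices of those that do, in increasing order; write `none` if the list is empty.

1, 7, 9

Compute λ' = (1−√5)/2 = -0.6180, so π⊥(m,n) = m -0.6180·n.
candidate 1: (m,n)=(-4,-8) → π∥ = -4-8·λ ≈ -16.9443, π⊥ = -4-8·λ' ≈ 0.9443 ∈ [0.9, 1.5) ⇒ IN Λ
candidate 2: (m,n)=(-8,-2) → π∥ = -8-2·λ ≈ -11.2361, π⊥ = -8-2·λ' ≈ -6.7639 ∉ [0.9, 1.5) ⇒ out
candidate 3: (m,n)=(2,0) → π∥ = 2+0·λ ≈ 2.0000, π⊥ = 2+0·λ' ≈ 2.0000 ∉ [0.9, 1.5) ⇒ out
candidate 4: (m,n)=(-1,-5) → π∥ = -1-5·λ ≈ -9.0902, π⊥ = -1-5·λ' ≈ 2.0902 ∉ [0.9, 1.5) ⇒ out
candidate 5: (m,n)=(-5,-1) → π∥ = -5-1·λ ≈ -6.6180, π⊥ = -5-1·λ' ≈ -4.3820 ∉ [0.9, 1.5) ⇒ out
candidate 6: (m,n)=(4,1) → π∥ = 4+1·λ ≈ 5.6180, π⊥ = 4+1·λ' ≈ 3.3820 ∉ [0.9, 1.5) ⇒ out
candidate 7: (m,n)=(6,8) → π∥ = 6+8·λ ≈ 18.9443, π⊥ = 6+8·λ' ≈ 1.0557 ∈ [0.9, 1.5) ⇒ IN Λ
candidate 8: (m,n)=(3,2) → π∥ = 3+2·λ ≈ 6.2361, π⊥ = 3+2·λ' ≈ 1.7639 ∉ [0.9, 1.5) ⇒ out
candidate 9: (m,n)=(-3,-7) → π∥ = -3-7·λ ≈ -14.3262, π⊥ = -3-7·λ' ≈ 1.3262 ∈ [0.9, 1.5) ⇒ IN Λ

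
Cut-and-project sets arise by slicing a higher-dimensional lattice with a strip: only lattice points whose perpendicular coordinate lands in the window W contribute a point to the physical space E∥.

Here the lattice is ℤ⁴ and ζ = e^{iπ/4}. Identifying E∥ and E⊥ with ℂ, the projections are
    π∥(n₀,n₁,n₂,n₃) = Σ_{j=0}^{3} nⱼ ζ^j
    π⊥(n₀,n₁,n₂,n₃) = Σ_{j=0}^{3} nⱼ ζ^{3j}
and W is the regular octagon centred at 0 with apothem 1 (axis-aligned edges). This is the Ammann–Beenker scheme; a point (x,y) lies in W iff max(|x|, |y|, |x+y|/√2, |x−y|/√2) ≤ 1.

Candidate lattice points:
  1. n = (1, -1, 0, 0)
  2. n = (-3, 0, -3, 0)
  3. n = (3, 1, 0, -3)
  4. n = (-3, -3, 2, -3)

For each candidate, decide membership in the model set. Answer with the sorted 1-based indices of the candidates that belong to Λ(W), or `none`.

π⊥(n) = n₀ + n₁ζ³ + n₂ζ⁶ + n₃ζ⁹ where ζ = e^{iπ/4}.
#1 (1, -1, 0, 0): internal (1.707107, -0.707107); octagon support 1.707107 vs apothem 1 → ∉ W
#2 (-3, 0, -3, 0): internal (-3.000000, 3.000000); octagon support 4.242641 vs apothem 1 → ∉ W
#3 (3, 1, 0, -3): internal (0.171573, -1.414214); octagon support 1.414214 vs apothem 1 → ∉ W
#4 (-3, -3, 2, -3): internal (-3.000000, -6.242641); octagon support 6.535534 vs apothem 1 → ∉ W

none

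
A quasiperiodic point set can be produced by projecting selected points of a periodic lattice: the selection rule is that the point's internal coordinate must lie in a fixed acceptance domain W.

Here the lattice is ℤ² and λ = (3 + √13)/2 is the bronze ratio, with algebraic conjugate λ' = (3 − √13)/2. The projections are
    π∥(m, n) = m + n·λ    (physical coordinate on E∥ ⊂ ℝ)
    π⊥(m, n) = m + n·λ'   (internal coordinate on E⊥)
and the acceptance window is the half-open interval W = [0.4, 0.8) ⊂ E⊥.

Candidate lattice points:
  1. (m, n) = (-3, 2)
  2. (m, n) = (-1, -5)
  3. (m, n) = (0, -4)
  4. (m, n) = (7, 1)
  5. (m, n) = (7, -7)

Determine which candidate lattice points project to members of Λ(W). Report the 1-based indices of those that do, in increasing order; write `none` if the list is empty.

2

λ' = (3−√13)/2 ≈ -0.30278.
[1] lift (-3,2): star map gives -3.60555; window check 0.4 ≤ -3.60555 < 0.8 is false → out
[2] lift (-1,-5): star map gives 0.51388; window check 0.4 ≤ 0.51388 < 0.8 is true → IN Λ
[3] lift (0,-4): star map gives 1.21110; window check 0.4 ≤ 1.21110 < 0.8 is false → out
[4] lift (7,1): star map gives 6.69722; window check 0.4 ≤ 6.69722 < 0.8 is false → out
[5] lift (7,-7): star map gives 9.11943; window check 0.4 ≤ 9.11943 < 0.8 is false → out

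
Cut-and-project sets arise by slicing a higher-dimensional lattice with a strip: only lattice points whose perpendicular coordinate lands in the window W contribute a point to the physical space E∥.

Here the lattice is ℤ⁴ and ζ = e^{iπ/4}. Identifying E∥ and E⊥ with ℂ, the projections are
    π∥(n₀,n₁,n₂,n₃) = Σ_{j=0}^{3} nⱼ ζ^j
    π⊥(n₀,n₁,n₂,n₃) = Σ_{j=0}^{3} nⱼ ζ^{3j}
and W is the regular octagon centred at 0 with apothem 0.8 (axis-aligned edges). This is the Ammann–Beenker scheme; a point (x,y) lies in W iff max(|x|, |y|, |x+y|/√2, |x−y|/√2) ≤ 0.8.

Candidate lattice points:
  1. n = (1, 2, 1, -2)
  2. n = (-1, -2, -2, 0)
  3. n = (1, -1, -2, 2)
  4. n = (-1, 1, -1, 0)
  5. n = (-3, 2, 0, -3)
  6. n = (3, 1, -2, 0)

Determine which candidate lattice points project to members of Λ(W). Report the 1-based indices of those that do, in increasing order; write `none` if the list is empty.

π⊥(n) = n₀ + n₁ζ³ + n₂ζ⁶ + n₃ζ⁹ where ζ = e^{iπ/4}.
candidate 1: n = (1, 2, 1, -2) → π⊥ ≈ (-1.8284, -1.0000); max(|x|,|y|,|x±y|/√2) = 2.0000 > 0.8 ⇒ ∉ W
candidate 2: n = (-1, -2, -2, 0) → π⊥ ≈ (+0.4142, +0.5858); max(|x|,|y|,|x±y|/√2) = 0.7071 ≤ 0.8 ⇒ ∈ W
candidate 3: n = (1, -1, -2, 2) → π⊥ ≈ (+3.1213, +2.7071); max(|x|,|y|,|x±y|/√2) = 4.1213 > 0.8 ⇒ ∉ W
candidate 4: n = (-1, 1, -1, 0) → π⊥ ≈ (-1.7071, +1.7071); max(|x|,|y|,|x±y|/√2) = 2.4142 > 0.8 ⇒ ∉ W
candidate 5: n = (-3, 2, 0, -3) → π⊥ ≈ (-6.5355, -0.7071); max(|x|,|y|,|x±y|/√2) = 6.5355 > 0.8 ⇒ ∉ W
candidate 6: n = (3, 1, -2, 0) → π⊥ ≈ (+2.2929, +2.7071); max(|x|,|y|,|x±y|/√2) = 3.5355 > 0.8 ⇒ ∉ W

2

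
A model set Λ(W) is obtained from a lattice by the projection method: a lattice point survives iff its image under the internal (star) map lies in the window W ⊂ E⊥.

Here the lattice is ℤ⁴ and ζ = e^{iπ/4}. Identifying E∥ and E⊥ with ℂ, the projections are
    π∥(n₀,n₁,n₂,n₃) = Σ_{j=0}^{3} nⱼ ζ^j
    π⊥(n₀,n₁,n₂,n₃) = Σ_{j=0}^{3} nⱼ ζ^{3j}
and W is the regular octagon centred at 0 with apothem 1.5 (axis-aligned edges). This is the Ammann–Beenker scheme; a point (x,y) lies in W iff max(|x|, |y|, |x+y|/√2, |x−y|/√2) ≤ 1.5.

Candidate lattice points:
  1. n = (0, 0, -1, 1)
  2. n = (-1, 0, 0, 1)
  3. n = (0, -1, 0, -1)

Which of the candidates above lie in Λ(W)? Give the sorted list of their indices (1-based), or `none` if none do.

Internal map: ζ^{3j} for j=0..3 gives (1,0), (−√2/2,√2/2), (0,−1), (√2/2,√2/2).
candidate 1: n = (0, 0, -1, 1) → π⊥ ≈ (+0.70711, +1.70711); max(|x|,|y|,|x±y|/√2) = 1.70711 > 1.5 ⇒ ∉ W
candidate 2: n = (-1, 0, 0, 1) → π⊥ ≈ (-0.29289, +0.70711); max(|x|,|y|,|x±y|/√2) = 0.70711 ≤ 1.5 ⇒ ∈ W
candidate 3: n = (0, -1, 0, -1) → π⊥ ≈ (+0.00000, -1.41421); max(|x|,|y|,|x±y|/√2) = 1.41421 ≤ 1.5 ⇒ ∈ W

2, 3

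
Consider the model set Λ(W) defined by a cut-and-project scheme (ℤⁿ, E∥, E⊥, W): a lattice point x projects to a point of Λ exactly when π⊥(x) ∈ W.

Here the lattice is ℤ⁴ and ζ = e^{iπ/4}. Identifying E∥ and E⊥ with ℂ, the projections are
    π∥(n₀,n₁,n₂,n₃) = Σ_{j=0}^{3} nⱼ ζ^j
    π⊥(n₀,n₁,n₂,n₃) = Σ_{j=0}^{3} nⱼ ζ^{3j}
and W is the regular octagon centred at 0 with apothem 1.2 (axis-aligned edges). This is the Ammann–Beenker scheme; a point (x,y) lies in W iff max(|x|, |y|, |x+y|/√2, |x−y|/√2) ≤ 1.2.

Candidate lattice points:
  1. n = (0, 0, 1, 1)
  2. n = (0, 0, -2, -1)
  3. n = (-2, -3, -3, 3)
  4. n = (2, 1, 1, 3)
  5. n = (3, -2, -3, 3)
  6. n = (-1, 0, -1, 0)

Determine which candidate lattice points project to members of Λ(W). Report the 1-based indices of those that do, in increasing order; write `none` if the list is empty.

Internal map: ζ^{3j} for j=0..3 gives (1,0), (−√2/2,√2/2), (0,−1), (√2/2,√2/2).
#1 (0, 0, 1, 1): internal (0.707107, -0.292893); octagon support 0.707107 vs apothem 1.2 → ∈ W
#2 (0, 0, -2, -1): internal (-0.707107, 1.292893); octagon support 1.414214 vs apothem 1.2 → ∉ W
#3 (-2, -3, -3, 3): internal (2.242641, 3.000000); octagon support 3.707107 vs apothem 1.2 → ∉ W
#4 (2, 1, 1, 3): internal (3.414214, 1.828427); octagon support 3.707107 vs apothem 1.2 → ∉ W
#5 (3, -2, -3, 3): internal (6.535534, 3.707107); octagon support 7.242641 vs apothem 1.2 → ∉ W
#6 (-1, 0, -1, 0): internal (-1.000000, 1.000000); octagon support 1.414214 vs apothem 1.2 → ∉ W

1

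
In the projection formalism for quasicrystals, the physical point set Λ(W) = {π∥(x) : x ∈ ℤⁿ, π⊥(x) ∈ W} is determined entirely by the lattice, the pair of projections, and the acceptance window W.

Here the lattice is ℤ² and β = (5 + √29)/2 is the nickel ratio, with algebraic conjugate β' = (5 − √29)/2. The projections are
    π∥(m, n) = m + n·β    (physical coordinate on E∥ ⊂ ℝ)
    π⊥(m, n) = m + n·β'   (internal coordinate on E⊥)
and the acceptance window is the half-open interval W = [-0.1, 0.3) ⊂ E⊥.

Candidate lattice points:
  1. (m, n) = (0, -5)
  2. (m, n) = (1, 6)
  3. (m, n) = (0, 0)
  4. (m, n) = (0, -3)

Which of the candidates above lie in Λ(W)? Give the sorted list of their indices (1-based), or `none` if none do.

Numerically β ≈ 5.192582 and β' = −1/β ≈ -0.192582.
candidate 1: (m,n)=(0,-5) → π∥ = 0-5·β ≈ -25.962912, π⊥ = 0-5·β' ≈ 0.962912 ∉ [-0.1, 0.3) ⇒ out
candidate 2: (m,n)=(1,6) → π∥ = 1+6·β ≈ 32.155494, π⊥ = 1+6·β' ≈ -0.155494 ∉ [-0.1, 0.3) ⇒ out
candidate 3: (m,n)=(0,0) → π∥ = 0+0·β ≈ 0.000000, π⊥ = 0+0·β' ≈ 0.000000 ∈ [-0.1, 0.3) ⇒ IN Λ
candidate 4: (m,n)=(0,-3) → π∥ = 0-3·β ≈ -15.577747, π⊥ = 0-3·β' ≈ 0.577747 ∉ [-0.1, 0.3) ⇒ out

3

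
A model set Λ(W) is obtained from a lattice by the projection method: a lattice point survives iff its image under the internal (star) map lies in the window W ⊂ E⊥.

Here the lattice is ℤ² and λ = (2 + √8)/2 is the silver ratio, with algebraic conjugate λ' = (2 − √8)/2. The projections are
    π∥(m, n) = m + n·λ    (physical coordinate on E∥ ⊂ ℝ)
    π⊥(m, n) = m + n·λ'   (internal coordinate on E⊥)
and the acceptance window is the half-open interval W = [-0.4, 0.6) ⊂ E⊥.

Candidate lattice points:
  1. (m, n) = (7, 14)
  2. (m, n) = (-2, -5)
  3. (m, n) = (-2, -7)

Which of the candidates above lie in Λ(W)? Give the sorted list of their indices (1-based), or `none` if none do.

2

λ' = (2−√8)/2 ≈ -0.414214.
[1] lift (7,14): star map gives 1.201010; window check -0.4 ≤ 1.201010 < 0.6 is false → out
[2] lift (-2,-5): star map gives 0.071068; window check -0.4 ≤ 0.071068 < 0.6 is true → IN Λ
[3] lift (-2,-7): star map gives 0.899495; window check -0.4 ≤ 0.899495 < 0.6 is false → out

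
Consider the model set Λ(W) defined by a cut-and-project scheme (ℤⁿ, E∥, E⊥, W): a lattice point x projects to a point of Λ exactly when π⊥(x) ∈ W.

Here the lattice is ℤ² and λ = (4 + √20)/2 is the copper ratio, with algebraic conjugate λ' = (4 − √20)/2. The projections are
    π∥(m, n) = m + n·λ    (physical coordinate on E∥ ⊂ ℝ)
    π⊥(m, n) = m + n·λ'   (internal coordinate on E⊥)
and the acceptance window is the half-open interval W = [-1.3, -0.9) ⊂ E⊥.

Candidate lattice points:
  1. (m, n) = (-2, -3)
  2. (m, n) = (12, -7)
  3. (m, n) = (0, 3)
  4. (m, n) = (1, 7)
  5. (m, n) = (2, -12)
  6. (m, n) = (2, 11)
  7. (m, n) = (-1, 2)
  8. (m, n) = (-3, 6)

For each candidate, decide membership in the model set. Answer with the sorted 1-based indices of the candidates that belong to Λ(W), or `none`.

λ' = (4−√20)/2 ≈ -0.23607.
candidate 1: (m,n)=(-2,-3) → π∥ = -2-3·λ ≈ -14.70820, π⊥ = -2-3·λ' ≈ -1.29180 ∈ [-1.3, -0.9) ⇒ IN Λ
candidate 2: (m,n)=(12,-7) → π∥ = 12-7·λ ≈ -17.65248, π⊥ = 12-7·λ' ≈ 13.65248 ∉ [-1.3, -0.9) ⇒ out
candidate 3: (m,n)=(0,3) → π∥ = 0+3·λ ≈ 12.70820, π⊥ = 0+3·λ' ≈ -0.70820 ∉ [-1.3, -0.9) ⇒ out
candidate 4: (m,n)=(1,7) → π∥ = 1+7·λ ≈ 30.65248, π⊥ = 1+7·λ' ≈ -0.65248 ∉ [-1.3, -0.9) ⇒ out
candidate 5: (m,n)=(2,-12) → π∥ = 2-12·λ ≈ -48.83282, π⊥ = 2-12·λ' ≈ 4.83282 ∉ [-1.3, -0.9) ⇒ out
candidate 6: (m,n)=(2,11) → π∥ = 2+11·λ ≈ 48.59675, π⊥ = 2+11·λ' ≈ -0.59675 ∉ [-1.3, -0.9) ⇒ out
candidate 7: (m,n)=(-1,2) → π∥ = -1+2·λ ≈ 7.47214, π⊥ = -1+2·λ' ≈ -1.47214 ∉ [-1.3, -0.9) ⇒ out
candidate 8: (m,n)=(-3,6) → π∥ = -3+6·λ ≈ 22.41641, π⊥ = -3+6·λ' ≈ -4.41641 ∉ [-1.3, -0.9) ⇒ out

1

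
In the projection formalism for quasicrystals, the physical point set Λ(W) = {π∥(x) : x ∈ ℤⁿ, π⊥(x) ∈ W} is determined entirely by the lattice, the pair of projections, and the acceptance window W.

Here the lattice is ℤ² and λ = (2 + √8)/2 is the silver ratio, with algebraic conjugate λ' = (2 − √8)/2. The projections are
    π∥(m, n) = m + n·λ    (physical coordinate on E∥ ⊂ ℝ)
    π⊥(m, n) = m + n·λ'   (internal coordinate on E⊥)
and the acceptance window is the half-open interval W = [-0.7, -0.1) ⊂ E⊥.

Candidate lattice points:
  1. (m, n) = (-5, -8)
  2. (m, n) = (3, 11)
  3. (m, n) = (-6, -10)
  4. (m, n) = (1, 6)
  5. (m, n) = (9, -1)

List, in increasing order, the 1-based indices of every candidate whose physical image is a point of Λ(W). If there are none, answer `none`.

none

λ' = (2−√8)/2 ≈ -0.41421.
#1 (-5,-8): internal coord -5 + (-8)·λ' = -1.68629; -1.68629 ∉ [-0.7, -0.1) → out
#2 (3,11): internal coord 3 + (11)·λ' = -1.55635; -1.55635 ∉ [-0.7, -0.1) → out
#3 (-6,-10): internal coord -6 + (-10)·λ' = -1.85786; -1.85786 ∉ [-0.7, -0.1) → out
#4 (1,6): internal coord 1 + (6)·λ' = -1.48528; -1.48528 ∉ [-0.7, -0.1) → out
#5 (9,-1): internal coord 9 + (-1)·λ' = +9.41421; +9.41421 ∉ [-0.7, -0.1) → out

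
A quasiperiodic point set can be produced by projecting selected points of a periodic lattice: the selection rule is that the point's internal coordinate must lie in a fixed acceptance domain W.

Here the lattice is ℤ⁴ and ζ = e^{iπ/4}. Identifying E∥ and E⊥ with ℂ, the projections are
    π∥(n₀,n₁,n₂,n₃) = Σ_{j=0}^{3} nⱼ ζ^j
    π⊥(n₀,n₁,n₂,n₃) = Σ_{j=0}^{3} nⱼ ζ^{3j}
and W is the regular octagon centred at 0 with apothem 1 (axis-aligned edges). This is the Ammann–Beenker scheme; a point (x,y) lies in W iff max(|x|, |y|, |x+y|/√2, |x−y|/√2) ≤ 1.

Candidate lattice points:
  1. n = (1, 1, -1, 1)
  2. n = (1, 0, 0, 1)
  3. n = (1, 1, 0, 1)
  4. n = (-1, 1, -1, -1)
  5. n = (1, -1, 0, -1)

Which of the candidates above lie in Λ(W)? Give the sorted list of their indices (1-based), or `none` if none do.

none

π⊥(n) = n₀ + n₁ζ³ + n₂ζ⁶ + n₃ζ⁹ where ζ = e^{iπ/4}.
#1 (1, 1, -1, 1): internal (1.000000, 2.414214); octagon support 2.414214 vs apothem 1 → ∉ W
#2 (1, 0, 0, 1): internal (1.707107, 0.707107); octagon support 1.707107 vs apothem 1 → ∉ W
#3 (1, 1, 0, 1): internal (1.000000, 1.414214); octagon support 1.707107 vs apothem 1 → ∉ W
#4 (-1, 1, -1, -1): internal (-2.414214, 1.000000); octagon support 2.414214 vs apothem 1 → ∉ W
#5 (1, -1, 0, -1): internal (1.000000, -1.414214); octagon support 1.707107 vs apothem 1 → ∉ W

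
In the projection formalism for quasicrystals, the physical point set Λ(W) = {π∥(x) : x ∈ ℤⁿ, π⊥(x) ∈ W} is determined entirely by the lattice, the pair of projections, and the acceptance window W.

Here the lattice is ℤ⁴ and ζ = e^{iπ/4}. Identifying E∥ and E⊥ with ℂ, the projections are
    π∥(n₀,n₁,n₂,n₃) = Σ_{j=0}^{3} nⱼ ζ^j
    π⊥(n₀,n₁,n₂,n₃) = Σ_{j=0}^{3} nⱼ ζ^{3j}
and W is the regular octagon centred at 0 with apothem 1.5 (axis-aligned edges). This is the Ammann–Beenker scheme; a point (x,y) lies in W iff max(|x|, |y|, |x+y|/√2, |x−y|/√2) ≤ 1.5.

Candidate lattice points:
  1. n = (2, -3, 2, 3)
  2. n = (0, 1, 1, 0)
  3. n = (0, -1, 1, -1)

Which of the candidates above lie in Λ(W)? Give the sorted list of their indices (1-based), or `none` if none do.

2

π⊥(n) = n₀ + n₁ζ³ + n₂ζ⁶ + n₃ζ⁹ where ζ = e^{iπ/4}.
#1 (2, -3, 2, 3): internal (6.2426, -2.0000); octagon support 6.2426 vs apothem 1.5 → ∉ W
#2 (0, 1, 1, 0): internal (-0.7071, -0.2929); octagon support 0.7071 vs apothem 1.5 → ∈ W
#3 (0, -1, 1, -1): internal (0.0000, -2.4142); octagon support 2.4142 vs apothem 1.5 → ∉ W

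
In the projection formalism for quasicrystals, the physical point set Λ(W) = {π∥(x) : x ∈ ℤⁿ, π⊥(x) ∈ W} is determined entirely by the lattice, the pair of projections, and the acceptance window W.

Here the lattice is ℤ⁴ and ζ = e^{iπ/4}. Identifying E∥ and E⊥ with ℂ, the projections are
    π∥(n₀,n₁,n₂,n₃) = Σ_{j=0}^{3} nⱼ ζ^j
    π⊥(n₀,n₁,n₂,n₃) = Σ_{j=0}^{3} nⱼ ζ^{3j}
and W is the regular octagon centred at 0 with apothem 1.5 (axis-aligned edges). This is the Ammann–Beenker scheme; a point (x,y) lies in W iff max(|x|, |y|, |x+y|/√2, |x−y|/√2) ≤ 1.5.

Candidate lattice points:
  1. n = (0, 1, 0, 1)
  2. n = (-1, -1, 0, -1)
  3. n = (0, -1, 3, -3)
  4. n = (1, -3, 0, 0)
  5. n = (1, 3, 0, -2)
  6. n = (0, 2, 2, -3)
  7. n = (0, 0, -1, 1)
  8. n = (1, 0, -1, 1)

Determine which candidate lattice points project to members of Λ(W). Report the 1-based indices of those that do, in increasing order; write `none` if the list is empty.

1

Internal map: ζ^{3j} for j=0..3 gives (1,0), (−√2/2,√2/2), (0,−1), (√2/2,√2/2).
#1 (0, 1, 0, 1): internal (0.000000, 1.414214); octagon support 1.414214 vs apothem 1.5 → ∈ W
#2 (-1, -1, 0, -1): internal (-1.000000, -1.414214); octagon support 1.707107 vs apothem 1.5 → ∉ W
#3 (0, -1, 3, -3): internal (-1.414214, -5.828427); octagon support 5.828427 vs apothem 1.5 → ∉ W
#4 (1, -3, 0, 0): internal (3.121320, -2.121320); octagon support 3.707107 vs apothem 1.5 → ∉ W
#5 (1, 3, 0, -2): internal (-2.535534, 0.707107); octagon support 2.535534 vs apothem 1.5 → ∉ W
#6 (0, 2, 2, -3): internal (-3.535534, -2.707107); octagon support 4.414214 vs apothem 1.5 → ∉ W
#7 (0, 0, -1, 1): internal (0.707107, 1.707107); octagon support 1.707107 vs apothem 1.5 → ∉ W
#8 (1, 0, -1, 1): internal (1.707107, 1.707107); octagon support 2.414214 vs apothem 1.5 → ∉ W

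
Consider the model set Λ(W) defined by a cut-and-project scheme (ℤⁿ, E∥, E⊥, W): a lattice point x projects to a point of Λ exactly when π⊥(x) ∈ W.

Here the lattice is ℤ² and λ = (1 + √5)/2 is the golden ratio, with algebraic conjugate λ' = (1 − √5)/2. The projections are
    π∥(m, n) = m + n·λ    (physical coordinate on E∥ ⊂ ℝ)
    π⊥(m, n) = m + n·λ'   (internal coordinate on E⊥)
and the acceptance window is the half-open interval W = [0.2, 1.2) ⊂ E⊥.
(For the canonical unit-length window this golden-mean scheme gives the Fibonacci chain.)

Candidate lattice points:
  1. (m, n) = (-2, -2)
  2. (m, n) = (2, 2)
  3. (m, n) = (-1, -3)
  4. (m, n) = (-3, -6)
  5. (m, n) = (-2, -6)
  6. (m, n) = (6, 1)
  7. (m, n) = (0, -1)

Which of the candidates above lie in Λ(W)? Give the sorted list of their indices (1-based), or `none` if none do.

2, 3, 4, 7

Numerically λ ≈ 1.618034 and λ' = −1/λ ≈ -0.618034.
[1] lift (-2,-2): star map gives -0.763932; window check 0.2 ≤ -0.763932 < 1.2 is false → out
[2] lift (2,2): star map gives 0.763932; window check 0.2 ≤ 0.763932 < 1.2 is true → IN Λ
[3] lift (-1,-3): star map gives 0.854102; window check 0.2 ≤ 0.854102 < 1.2 is true → IN Λ
[4] lift (-3,-6): star map gives 0.708204; window check 0.2 ≤ 0.708204 < 1.2 is true → IN Λ
[5] lift (-2,-6): star map gives 1.708204; window check 0.2 ≤ 1.708204 < 1.2 is false → out
[6] lift (6,1): star map gives 5.381966; window check 0.2 ≤ 5.381966 < 1.2 is false → out
[7] lift (0,-1): star map gives 0.618034; window check 0.2 ≤ 0.618034 < 1.2 is true → IN Λ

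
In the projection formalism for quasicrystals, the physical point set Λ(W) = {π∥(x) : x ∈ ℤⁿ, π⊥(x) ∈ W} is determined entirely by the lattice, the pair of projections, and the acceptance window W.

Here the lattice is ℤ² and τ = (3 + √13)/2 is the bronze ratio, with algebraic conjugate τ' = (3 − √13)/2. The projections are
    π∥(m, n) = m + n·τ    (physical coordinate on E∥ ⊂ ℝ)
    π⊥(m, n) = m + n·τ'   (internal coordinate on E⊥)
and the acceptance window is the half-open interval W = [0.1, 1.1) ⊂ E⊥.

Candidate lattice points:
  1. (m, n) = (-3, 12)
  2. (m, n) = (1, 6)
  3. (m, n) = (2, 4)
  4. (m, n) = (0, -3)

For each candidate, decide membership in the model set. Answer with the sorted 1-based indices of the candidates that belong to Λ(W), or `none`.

3, 4

Compute τ' = (3−√13)/2 = -0.302776, so π⊥(m,n) = m -0.302776·n.
#1 (-3,12): internal coord -3 + (12)·τ' = -6.633308; -6.633308 ∉ [0.1, 1.1) → out
#2 (1,6): internal coord 1 + (6)·τ' = -0.816654; -0.816654 ∉ [0.1, 1.1) → out
#3 (2,4): internal coord 2 + (4)·τ' = +0.788897; +0.788897 ∈ [0.1, 1.1) → IN Λ
#4 (0,-3): internal coord 0 + (-3)·τ' = +0.908327; +0.908327 ∈ [0.1, 1.1) → IN Λ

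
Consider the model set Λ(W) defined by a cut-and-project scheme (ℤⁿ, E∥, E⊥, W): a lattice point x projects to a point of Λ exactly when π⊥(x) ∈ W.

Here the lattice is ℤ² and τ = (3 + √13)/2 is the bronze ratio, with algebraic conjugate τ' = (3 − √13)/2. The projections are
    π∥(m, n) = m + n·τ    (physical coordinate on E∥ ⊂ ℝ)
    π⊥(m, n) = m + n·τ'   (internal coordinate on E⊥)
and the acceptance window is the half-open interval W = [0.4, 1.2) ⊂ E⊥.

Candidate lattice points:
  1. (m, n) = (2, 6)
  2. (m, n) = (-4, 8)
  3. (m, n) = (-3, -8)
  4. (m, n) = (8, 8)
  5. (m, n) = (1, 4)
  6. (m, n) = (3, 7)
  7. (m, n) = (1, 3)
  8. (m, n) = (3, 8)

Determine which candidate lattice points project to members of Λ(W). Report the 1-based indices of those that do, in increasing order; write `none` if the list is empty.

Compute τ' = (3−√13)/2 = -0.302776, so π⊥(m,n) = m -0.302776·n.
#1 (2,6): internal coord 2 + (6)·τ' = +0.183346; +0.183346 ∉ [0.4, 1.2) → out
#2 (-4,8): internal coord -4 + (8)·τ' = -6.422205; -6.422205 ∉ [0.4, 1.2) → out
#3 (-3,-8): internal coord -3 + (-8)·τ' = -0.577795; -0.577795 ∉ [0.4, 1.2) → out
#4 (8,8): internal coord 8 + (8)·τ' = +5.577795; +5.577795 ∉ [0.4, 1.2) → out
#5 (1,4): internal coord 1 + (4)·τ' = -0.211103; -0.211103 ∉ [0.4, 1.2) → out
#6 (3,7): internal coord 3 + (7)·τ' = +0.880571; +0.880571 ∈ [0.4, 1.2) → IN Λ
#7 (1,3): internal coord 1 + (3)·τ' = +0.091673; +0.091673 ∉ [0.4, 1.2) → out
#8 (3,8): internal coord 3 + (8)·τ' = +0.577795; +0.577795 ∈ [0.4, 1.2) → IN Λ

6, 8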